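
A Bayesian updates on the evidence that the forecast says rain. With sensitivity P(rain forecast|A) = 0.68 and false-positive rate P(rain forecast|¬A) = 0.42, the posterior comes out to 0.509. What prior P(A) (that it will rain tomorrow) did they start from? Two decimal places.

P(A) = 0.39

In odds form, posterior odds = prior odds × likelihood ratio, so prior odds = posterior odds ÷ LR.
Posterior odds = 0.509/(1−0.509) = 1.0367. LR = 0.68/0.42 = 1.6190.
Prior odds = 1.0367/1.6190 = 0.6403, so P(A) = 0.6403/(1+0.6403) ≈ 0.39.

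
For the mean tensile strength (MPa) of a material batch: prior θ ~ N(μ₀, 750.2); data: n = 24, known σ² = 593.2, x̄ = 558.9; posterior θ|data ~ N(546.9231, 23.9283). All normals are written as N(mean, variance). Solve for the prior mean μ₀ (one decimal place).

With known observation variance, the Normal–Normal posterior has precision τ_n = τ₀ + n/σ² and mean μ_n = (τ₀μ₀ + (n/σ²)x̄)/τ_n.
Here τ₀ = 1/750.2 = 0.001333 and τ_data = 24/593.2 = 0.040459, so τ_n = 0.041792.
Rearranging for μ₀: μ₀ = (μ_n·τ_n − τ_data·x̄)/τ₀ = (546.9231·0.041792 − 0.040459·558.9) / 0.001333 = 0.244475/0.001333 ≈ 183.4.

μ₀ = 183.4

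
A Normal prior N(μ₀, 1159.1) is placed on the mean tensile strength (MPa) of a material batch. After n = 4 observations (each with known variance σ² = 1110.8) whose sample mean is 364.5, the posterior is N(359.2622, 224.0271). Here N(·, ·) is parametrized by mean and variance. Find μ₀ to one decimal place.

μ₀ = 337.4

With known observation variance, the Normal–Normal posterior has precision τ_n = τ₀ + n/σ² and mean μ_n = (τ₀μ₀ + (n/σ²)x̄)/τ_n.
Here τ₀ = 1/1159.1 = 0.000863 and τ_data = 4/1110.8 = 0.003601, so τ_n = 0.004464.
Rearranging for μ₀: μ₀ = (μ_n·τ_n − τ_data·x̄)/τ₀ = (359.2622·0.004464 − 0.003601·364.5) / 0.000863 = 0.291182/0.000863 ≈ 337.4.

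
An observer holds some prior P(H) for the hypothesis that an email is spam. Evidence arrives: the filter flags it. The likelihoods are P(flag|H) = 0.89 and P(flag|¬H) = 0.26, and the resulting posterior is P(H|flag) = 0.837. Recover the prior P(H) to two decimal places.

In odds form, posterior odds = prior odds × likelihood ratio, so prior odds = posterior odds ÷ LR.
Posterior odds = 0.837/(1−0.837) = 5.1350. LR = 0.89/0.26 = 3.4231.
Prior odds = 5.1350/3.4231 = 1.5001, so P(H) = 1.5001/(1+1.5001) ≈ 0.60.

P(H) = 0.60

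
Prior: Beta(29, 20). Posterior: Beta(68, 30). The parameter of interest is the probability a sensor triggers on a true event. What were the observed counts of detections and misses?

Under Beta–binomial conjugacy the posterior parameters are (a+s, b+f).
So s = 68 − 29 = 39 and f = 30 − 20 = 10.

39 detections and 10 misses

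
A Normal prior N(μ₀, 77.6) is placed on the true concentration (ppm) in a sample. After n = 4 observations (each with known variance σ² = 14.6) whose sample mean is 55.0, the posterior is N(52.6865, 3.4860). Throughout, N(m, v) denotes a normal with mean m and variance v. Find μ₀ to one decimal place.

With known observation variance, the Normal–Normal posterior has precision τ_n = τ₀ + n/σ² and mean μ_n = (τ₀μ₀ + (n/σ²)x̄)/τ_n.
Here τ₀ = 1/77.6 = 0.012887 and τ_data = 4/14.6 = 0.273973, so τ_n = 0.286860.
Rearranging for μ₀: μ₀ = (μ_n·τ_n − τ_data·x̄)/τ₀ = (52.6865·0.286860 − 0.273973·55.0) / 0.012887 = 0.045134/0.012887 ≈ 3.5.

μ₀ = 3.5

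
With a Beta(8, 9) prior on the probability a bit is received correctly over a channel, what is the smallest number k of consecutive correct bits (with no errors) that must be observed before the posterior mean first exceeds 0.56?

k = 4

After k correct bits and 0 errors the posterior is Beta(8+k, 9), with mean (8+k)/(8+9+k).
Set (8+k)/(17+k) > 0.56 and solve: k > (0.56·17 − 8)/(1 − 0.56) = 3.455.
The smallest integer exceeding 3.455 is 4, and checking k=4: (12)/(21) = 0.5714 > 0.56.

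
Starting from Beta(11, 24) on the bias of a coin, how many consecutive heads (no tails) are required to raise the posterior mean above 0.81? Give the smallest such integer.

After k heads and 0 tails the posterior is Beta(11+k, 24), with mean (11+k)/(11+24+k).
Set (11+k)/(35+k) > 0.81 and solve: k > (0.81·35 − 11)/(1 − 0.81) = 91.316.
The smallest integer exceeding 91.316 is 92.

k = 92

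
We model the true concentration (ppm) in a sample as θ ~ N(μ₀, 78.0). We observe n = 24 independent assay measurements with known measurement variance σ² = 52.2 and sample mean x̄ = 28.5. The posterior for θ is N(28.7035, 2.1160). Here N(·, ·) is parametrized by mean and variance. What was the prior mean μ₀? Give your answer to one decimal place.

μ₀ = 36.0

The posterior mean is a precision-weighted average: μ_n = (τ₀μ₀ + τ_data·x̄)/(τ₀+τ_data), with τ₀=1/σ₀² and τ_data=n/σ².
Here τ₀ = 1/78.0 = 0.012821 and τ_data = 24/52.2 = 0.459770, so τ_n = 0.472591.
Rearranging for μ₀: μ₀ = (μ_n·τ_n − τ_data·x̄)/τ₀ = (28.7035·0.472591 − 0.459770·28.5) / 0.012821 = 0.461571/0.012821 ≈ 36.0.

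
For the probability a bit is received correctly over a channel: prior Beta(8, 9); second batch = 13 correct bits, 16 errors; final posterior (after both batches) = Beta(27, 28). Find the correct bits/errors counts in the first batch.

Sequential conjugate updates are equivalent to a single update on the pooled data, so total successes = posterior α − prior α and total failures = posterior β − prior β.
Total across both batches: 27−8=19 correct bits, 28−9=19 errors.
Subtract the second batch: 19−13=6 correct bits and 19−16=3 errors.

6 correct bits and 3 errors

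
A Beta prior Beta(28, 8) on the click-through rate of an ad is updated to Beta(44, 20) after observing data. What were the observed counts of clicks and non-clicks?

Beta is conjugate to the binomial likelihood: posterior = Beta(α+s, β+f).
So s = 44 − 28 = 16 and f = 20 − 8 = 12.

16 clicks and 12 non-clicks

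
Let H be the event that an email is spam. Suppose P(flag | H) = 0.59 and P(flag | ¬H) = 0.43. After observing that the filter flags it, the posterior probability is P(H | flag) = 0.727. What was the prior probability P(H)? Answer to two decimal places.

P(H) = 0.66

In odds form, posterior odds = prior odds × likelihood ratio, so prior odds = posterior odds ÷ LR.
Posterior odds = 0.727/(1−0.727) = 2.6630. LR = 0.59/0.43 = 1.3721.
Prior odds = 2.6630/1.3721 = 1.9408, so P(H) = 1.9408/(1+1.9408) ≈ 0.66.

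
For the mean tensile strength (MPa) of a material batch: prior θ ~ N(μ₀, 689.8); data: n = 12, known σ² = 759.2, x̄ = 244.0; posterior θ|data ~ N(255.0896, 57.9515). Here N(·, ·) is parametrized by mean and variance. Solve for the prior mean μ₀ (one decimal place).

μ₀ = 376.0

The posterior mean is a precision-weighted average: μ_n = (τ₀μ₀ + τ_data·x̄)/(τ₀+τ_data), with τ₀=1/σ₀² and τ_data=n/σ².
Here τ₀ = 1/689.8 = 0.001450 and τ_data = 12/759.2 = 0.015806, so τ_n = 0.017256.
Rearranging for μ₀: μ₀ = (μ_n·τ_n − τ_data·x̄)/τ₀ = (255.0896·0.017256 − 0.015806·244.0) / 0.001450 = 0.545162/0.001450 ≈ 376.0.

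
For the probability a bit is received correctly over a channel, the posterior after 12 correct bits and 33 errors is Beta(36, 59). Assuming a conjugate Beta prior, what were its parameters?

Beta(24, 26)

A Beta(a, b) prior with s successes and f failures in binomial data gives a Beta(a+s, b+f) posterior.
So a = 36 − 12 = 24 and b = 59 − 33 = 26.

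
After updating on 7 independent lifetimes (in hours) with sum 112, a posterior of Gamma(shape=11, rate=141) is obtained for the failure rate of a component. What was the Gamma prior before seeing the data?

Gamma–exponential conjugacy: posterior shape = α + n, posterior rate = β + Σtᵢ.
So α = 11 − 7 = 4 and β = 141 − 112 = 29.

Gamma(shape=4, rate=29)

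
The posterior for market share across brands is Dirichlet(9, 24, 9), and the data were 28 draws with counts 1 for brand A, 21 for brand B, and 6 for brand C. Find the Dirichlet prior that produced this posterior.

Dirichlet(8, 3, 3)

For a Dirichlet(α) prior with multinomial counts c, the posterior is Dirichlet(α + c) componentwise.
Subtract each count from the matching posterior parameter: 9−1=8, 24−21=3, 9−6=3.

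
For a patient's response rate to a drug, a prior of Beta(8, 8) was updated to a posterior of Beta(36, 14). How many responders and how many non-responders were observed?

A Beta(α, β) prior with s successes and f failures in binomial data gives a Beta(α+s, β+f) posterior.
Match parameters: s=36−8=28, f=14−8=6.

28 responders and 6 non-responders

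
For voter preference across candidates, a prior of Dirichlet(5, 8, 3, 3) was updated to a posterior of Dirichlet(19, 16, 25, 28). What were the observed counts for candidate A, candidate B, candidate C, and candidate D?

For a Dirichlet(α) prior with multinomial counts c, the posterior is Dirichlet(α + c) componentwise.
Counts are posterior − prior componentwise: 19−5=14, 16−8=8, 25−3=22, 28−3=25.

counts (14, 8, 22, 25)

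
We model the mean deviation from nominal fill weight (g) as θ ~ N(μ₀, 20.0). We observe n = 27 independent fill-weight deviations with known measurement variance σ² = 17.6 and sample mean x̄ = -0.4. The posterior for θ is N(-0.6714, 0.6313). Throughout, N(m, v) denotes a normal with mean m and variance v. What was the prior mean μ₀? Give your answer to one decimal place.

μ₀ = -9.0

The posterior mean is a precision-weighted average: μ_n = (τ₀μ₀ + τ_data·x̄)/(τ₀+τ_data), with τ₀=1/σ₀² and τ_data=n/σ².
Here τ₀ = 1/20.0 = 0.050000 and τ_data = 27/17.6 = 1.534091, so τ_n = 1.584091.
Rearranging for μ₀: μ₀ = (μ_n·τ_n − τ_data·x̄)/τ₀ = (-0.6714·1.584091 − 1.534091·-0.4) / 0.050000 = -0.449922/0.050000 ≈ -9.0.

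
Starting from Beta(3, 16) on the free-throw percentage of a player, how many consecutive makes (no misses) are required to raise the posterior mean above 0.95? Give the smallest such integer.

After k makes and 0 misses the posterior is Beta(3+k, 16), with mean (3+k)/(3+16+k).
Set (3+k)/(19+k) > 0.95 and solve: k > (0.95·19 − 3)/(1 − 0.95) = 301.000.
The smallest integer exceeding 301.000 is 302, and checking k=302: (305)/(321) = 0.9502 > 0.95.

k = 302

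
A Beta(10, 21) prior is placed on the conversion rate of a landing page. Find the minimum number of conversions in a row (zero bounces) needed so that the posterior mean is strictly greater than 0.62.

After k conversions and 0 bounces the posterior is Beta(10+k, 21), with mean (10+k)/(10+21+k).
Set (10+k)/(31+k) > 0.62 and solve: k > (0.62·31 − 10)/(1 − 0.62) = 24.263.
The smallest integer exceeding 24.263 is 25.

k = 25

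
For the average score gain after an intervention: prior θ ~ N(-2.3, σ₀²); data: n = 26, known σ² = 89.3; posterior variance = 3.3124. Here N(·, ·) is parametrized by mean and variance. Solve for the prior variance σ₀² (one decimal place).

σ₀² = 93.1

Posterior precision equals prior precision plus data precision: 1/σ_n² = 1/σ₀² + n/σ².
So 1/σ₀² = 1/3.3124 − 26/89.3 = 0.301896 − 0.291153 = 0.010743.
Hence σ₀² = 1/0.010743 ≈ 93.1.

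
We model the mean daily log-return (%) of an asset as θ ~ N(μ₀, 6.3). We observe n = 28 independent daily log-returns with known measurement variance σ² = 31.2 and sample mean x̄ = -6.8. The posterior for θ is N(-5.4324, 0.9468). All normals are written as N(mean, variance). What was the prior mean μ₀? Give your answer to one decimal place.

μ₀ = 2.3

The posterior mean is a precision-weighted average: μ_n = (τ₀μ₀ + τ_data·x̄)/(τ₀+τ_data), with τ₀=1/σ₀² and τ_data=n/σ².
Here τ₀ = 1/6.3 = 0.158730 and τ_data = 28/31.2 = 0.897436, so τ_n = 1.056166.
Rearranging for μ₀: μ₀ = (μ_n·τ_n − τ_data·x̄)/τ₀ = (-5.4324·1.056166 − 0.897436·-6.8) / 0.158730 = 0.365049/0.158730 ≈ 2.3.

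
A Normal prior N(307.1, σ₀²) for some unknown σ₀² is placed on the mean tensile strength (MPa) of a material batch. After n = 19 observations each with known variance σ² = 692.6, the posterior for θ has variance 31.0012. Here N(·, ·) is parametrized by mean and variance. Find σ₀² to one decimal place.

σ₀² = 207.3

For the Normal–Normal model with known σ², precisions add: τ_n = τ₀ + n/σ².
So 1/σ₀² = 1/31.0012 − 19/692.6 = 0.032257 − 0.027433 = 0.004824.
Hence σ₀² = 1/0.004824 ≈ 207.3.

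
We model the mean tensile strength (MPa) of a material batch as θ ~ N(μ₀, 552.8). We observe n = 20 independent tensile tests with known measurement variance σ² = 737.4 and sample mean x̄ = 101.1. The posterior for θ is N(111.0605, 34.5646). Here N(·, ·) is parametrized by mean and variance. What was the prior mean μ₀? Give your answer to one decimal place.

With known observation variance, the Normal–Normal posterior has precision τ_n = τ₀ + n/σ² and mean μ_n = (τ₀μ₀ + (n/σ²)x̄)/τ_n.
Here τ₀ = 1/552.8 = 0.001809 and τ_data = 20/737.4 = 0.027122, so τ_n = 0.028931.
Rearranging for μ₀: μ₀ = (μ_n·τ_n − τ_data·x̄)/τ₀ = (111.0605·0.028931 − 0.027122·101.1) / 0.001809 = 0.471057/0.001809 ≈ 260.4.

μ₀ = 260.4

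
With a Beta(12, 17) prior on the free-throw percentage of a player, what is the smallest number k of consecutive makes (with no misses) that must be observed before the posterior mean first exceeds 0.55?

After k makes and 0 misses the posterior is Beta(12+k, 17), with mean (12+k)/(12+17+k).
Set (12+k)/(29+k) > 0.55 and solve: k > (0.55·29 − 12)/(1 − 0.55) = 8.778.
The smallest integer exceeding 8.778 is 9, and checking k=9: (21)/(38) = 0.5526 > 0.55.

k = 9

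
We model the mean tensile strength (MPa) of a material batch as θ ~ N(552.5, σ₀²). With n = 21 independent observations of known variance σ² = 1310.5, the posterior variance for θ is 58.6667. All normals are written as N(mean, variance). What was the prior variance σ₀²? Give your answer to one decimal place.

σ₀² = 979.4

Posterior precision equals prior precision plus data precision: 1/σ_n² = 1/σ₀² + n/σ².
So 1/σ₀² = 1/58.6667 − 21/1310.5 = 0.017045 − 0.016024 = 0.001021.
Hence σ₀² = 1/0.001021 ≈ 979.4.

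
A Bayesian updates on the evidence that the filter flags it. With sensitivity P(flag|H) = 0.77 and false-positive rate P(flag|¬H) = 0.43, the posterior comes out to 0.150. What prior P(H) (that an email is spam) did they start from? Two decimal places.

Bayes' rule in odds form gives O(H|E) = O(H)·[P(E|H)/P(E|¬H)], hence O(H) = O(H|E)/LR.
Posterior odds = 0.150/(1−0.150) = 0.1765. LR = 0.77/0.43 = 1.7907.
Prior odds = 0.1765/1.7907 = 0.0986, so P(H) = 0.0986/(1+0.0986) ≈ 0.09.

P(H) = 0.09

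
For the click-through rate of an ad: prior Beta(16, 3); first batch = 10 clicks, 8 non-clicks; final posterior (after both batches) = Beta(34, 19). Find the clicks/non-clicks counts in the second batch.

8 clicks and 8 non-clicks

Because Beta–binomial updating is additive in the counts, the combined data contributed (α_post−α_prior, β_post−β_prior) successes and failures.
Total across both batches: 34−16=18 clicks, 19−3=16 non-clicks.
Subtract the first batch: 18−10=8 clicks and 16−8=8 non-clicks.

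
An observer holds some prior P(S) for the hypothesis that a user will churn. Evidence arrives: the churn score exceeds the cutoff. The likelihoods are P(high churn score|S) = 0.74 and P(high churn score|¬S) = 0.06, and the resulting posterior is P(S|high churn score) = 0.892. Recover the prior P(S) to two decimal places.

In odds form, posterior odds = prior odds × likelihood ratio, so prior odds = posterior odds ÷ LR.
Posterior odds = 0.892/(1−0.892) = 8.2593. LR = 0.74/0.06 = 12.3333.
Prior odds = 8.2593/12.3333 = 0.6697, so P(S) = 0.6697/(1+0.6697) ≈ 0.40.

P(S) = 0.40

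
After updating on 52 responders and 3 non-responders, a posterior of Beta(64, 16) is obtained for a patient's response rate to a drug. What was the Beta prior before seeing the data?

Beta(12, 13)

Under Beta–binomial conjugacy the posterior parameters are (a+s, b+f).
Subtract the data counts: 64−52=12, 16−3=13.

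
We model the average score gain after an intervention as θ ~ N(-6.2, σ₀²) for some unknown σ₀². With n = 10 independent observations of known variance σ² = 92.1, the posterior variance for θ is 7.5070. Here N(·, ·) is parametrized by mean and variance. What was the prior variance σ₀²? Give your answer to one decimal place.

σ₀² = 40.6

Posterior precision equals prior precision plus data precision: 1/σ_n² = 1/σ₀² + n/σ².
So 1/σ₀² = 1/7.5070 − 10/92.1 = 0.133209 − 0.108578 = 0.024631.
Hence σ₀² = 1/0.024631 ≈ 40.6.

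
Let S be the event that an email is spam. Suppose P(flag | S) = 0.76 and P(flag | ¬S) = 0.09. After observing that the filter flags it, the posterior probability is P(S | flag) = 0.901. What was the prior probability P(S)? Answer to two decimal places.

In odds form, posterior odds = prior odds × likelihood ratio, so prior odds = posterior odds ÷ LR.
Posterior odds = 0.901/(1−0.901) = 9.1010. LR = 0.76/0.09 = 8.4444.
Prior odds = 9.1010/8.4444 = 1.0778, so P(S) = 1.0778/(1+1.0778) ≈ 0.52.

P(S) = 0.52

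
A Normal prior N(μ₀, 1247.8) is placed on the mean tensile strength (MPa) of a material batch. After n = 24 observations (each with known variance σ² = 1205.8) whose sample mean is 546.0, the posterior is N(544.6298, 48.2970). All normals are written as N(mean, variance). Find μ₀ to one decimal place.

μ₀ = 510.6

With known observation variance, the Normal–Normal posterior has precision τ_n = τ₀ + n/σ² and mean μ_n = (τ₀μ₀ + (n/σ²)x̄)/τ_n.
Here τ₀ = 1/1247.8 = 0.000801 and τ_data = 24/1205.8 = 0.019904, so τ_n = 0.020705.
Rearranging for μ₀: μ₀ = (μ_n·τ_n − τ_data·x̄)/τ₀ = (544.6298·0.020705 − 0.019904·546.0) / 0.000801 = 0.408976/0.000801 ≈ 510.6.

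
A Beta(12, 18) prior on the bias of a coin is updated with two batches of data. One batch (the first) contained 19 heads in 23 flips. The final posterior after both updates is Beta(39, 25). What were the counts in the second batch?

8 heads and 3 tails

Sequential conjugate updates are equivalent to a single update on the pooled data, so total successes = posterior α − prior α and total failures = posterior β − prior β.
Total across both batches: 39−12=27 heads, 25−18=7 tails.
Subtract the first batch: 27−19=8 heads and 7−4=3 tails.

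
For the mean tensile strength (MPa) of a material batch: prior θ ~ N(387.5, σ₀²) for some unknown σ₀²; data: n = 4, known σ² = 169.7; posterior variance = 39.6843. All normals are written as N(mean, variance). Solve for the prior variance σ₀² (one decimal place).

For the Normal–Normal model with known σ², precisions add: τ_n = τ₀ + n/σ².
So 1/σ₀² = 1/39.6843 − 4/169.7 = 0.025199 − 0.023571 = 0.001628.
Hence σ₀² = 1/0.001628 ≈ 614.3.

σ₀² = 614.3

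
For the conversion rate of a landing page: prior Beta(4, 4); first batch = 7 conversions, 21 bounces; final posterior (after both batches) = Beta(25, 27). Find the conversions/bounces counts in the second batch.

Because Beta–binomial updating is additive in the counts, the combined data contributed (α_post−α_prior, β_post−β_prior) successes and failures.
Total across both batches: 25−4=21 conversions, 27−4=23 bounces.
Subtract the first batch: 21−7=14 conversions and 23−21=2 bounces.

14 conversions and 2 bounces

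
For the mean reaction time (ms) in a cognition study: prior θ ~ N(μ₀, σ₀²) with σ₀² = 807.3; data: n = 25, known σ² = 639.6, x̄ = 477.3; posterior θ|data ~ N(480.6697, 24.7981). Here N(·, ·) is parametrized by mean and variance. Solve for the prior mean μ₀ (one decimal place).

The posterior mean is a precision-weighted average: μ_n = (τ₀μ₀ + τ_data·x̄)/(τ₀+τ_data), with τ₀=1/σ₀² and τ_data=n/σ².
Here τ₀ = 1/807.3 = 0.001239 and τ_data = 25/639.6 = 0.039087, so τ_n = 0.040326.
Rearranging for μ₀: μ₀ = (μ_n·τ_n − τ_data·x̄)/τ₀ = (480.6697·0.040326 − 0.039087·477.3) / 0.001239 = 0.727261/0.001239 ≈ 587.0.

μ₀ = 587.0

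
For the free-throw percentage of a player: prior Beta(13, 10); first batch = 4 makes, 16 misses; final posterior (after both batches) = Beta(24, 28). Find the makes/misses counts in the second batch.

7 makes and 2 misses

Because Beta–binomial updating is additive in the counts, the combined data contributed (α_post−α_prior, β_post−β_prior) successes and failures.
Total across both batches: 24−13=11 makes, 28−10=18 misses.
Subtract the first batch: 11−4=7 makes and 18−16=2 misses.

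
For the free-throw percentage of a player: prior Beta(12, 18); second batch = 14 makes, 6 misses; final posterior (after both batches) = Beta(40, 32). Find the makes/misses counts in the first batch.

Sequential conjugate updates are equivalent to a single update on the pooled data, so total successes = posterior α − prior α and total failures = posterior β − prior β.
Total across both batches: 40−12=28 makes, 32−18=14 misses.
Subtract the second batch: 28−14=14 makes and 14−6=8 misses.

14 makes and 8 misses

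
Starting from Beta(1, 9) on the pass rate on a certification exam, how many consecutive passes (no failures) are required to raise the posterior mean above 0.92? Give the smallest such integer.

After k passes and 0 failures the posterior is Beta(1+k, 9), with mean (1+k)/(1+9+k).
Set (1+k)/(10+k) > 0.92 and solve: k > (0.92·10 − 1)/(1 − 0.92) = 102.500.
The smallest integer exceeding 102.500 is 103.

k = 103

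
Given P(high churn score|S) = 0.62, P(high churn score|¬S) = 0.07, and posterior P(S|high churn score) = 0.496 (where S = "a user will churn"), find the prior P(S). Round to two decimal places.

Bayes' rule in odds form gives O(S|E) = O(S)·[P(E|S)/P(E|¬S)], hence O(S) = O(S|E)/LR.
Posterior odds = 0.496/(1−0.496) = 0.9841. LR = 0.62/0.07 = 8.8571.
Prior odds = 0.9841/8.8571 = 0.1111, so P(S) = 0.1111/(1+0.1111) ≈ 0.10.

P(S) = 0.10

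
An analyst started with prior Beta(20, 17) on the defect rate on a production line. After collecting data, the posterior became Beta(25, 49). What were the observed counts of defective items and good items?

Under Beta–binomial conjugacy the posterior parameters are (α+s, β+f).
So s = 25 − 20 = 5 and f = 49 − 17 = 32.

5 defective items and 32 good items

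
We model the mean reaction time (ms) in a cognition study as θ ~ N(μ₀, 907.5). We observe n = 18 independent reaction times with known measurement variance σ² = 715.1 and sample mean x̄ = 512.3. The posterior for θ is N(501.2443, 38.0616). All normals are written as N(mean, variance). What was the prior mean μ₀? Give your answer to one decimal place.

With known observation variance, the Normal–Normal posterior has precision τ_n = τ₀ + n/σ² and mean μ_n = (τ₀μ₀ + (n/σ²)x̄)/τ_n.
Here τ₀ = 1/907.5 = 0.001102 and τ_data = 18/715.1 = 0.025171, so τ_n = 0.026273.
Rearranging for μ₀: μ₀ = (μ_n·τ_n − τ_data·x̄)/τ₀ = (501.2443·0.026273 − 0.025171·512.3) / 0.001102 = 0.274088/0.001102 ≈ 248.7.

μ₀ = 248.7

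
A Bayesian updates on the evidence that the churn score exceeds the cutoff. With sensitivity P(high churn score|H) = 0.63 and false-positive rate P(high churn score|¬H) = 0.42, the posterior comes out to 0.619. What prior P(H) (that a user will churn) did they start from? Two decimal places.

Bayes' rule in odds form gives O(H|E) = O(H)·[P(E|H)/P(E|¬H)], hence O(H) = O(H|E)/LR.
Posterior odds = 0.619/(1−0.619) = 1.6247. LR = 0.63/0.42 = 1.5000.
Prior odds = 1.6247/1.5000 = 1.0831, so P(H) = 1.0831/(1+1.0831) ≈ 0.52.

P(H) = 0.52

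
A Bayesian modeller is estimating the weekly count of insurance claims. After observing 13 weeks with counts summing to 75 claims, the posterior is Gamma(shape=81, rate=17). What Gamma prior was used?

Gamma(shape=6, rate=4)

Gamma–Poisson conjugacy: posterior shape = α + Σxᵢ, posterior rate = β + n.
So α = 81 − 75 = 6 and β = 17 − 13 = 4.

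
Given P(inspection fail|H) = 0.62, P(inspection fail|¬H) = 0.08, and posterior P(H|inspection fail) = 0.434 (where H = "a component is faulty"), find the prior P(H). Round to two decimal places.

Bayes' rule in odds form gives O(H|E) = O(H)·[P(E|H)/P(E|¬H)], hence O(H) = O(H|E)/LR.
Posterior odds = 0.434/(1−0.434) = 0.7668. LR = 0.62/0.08 = 7.7500.
Prior odds = 0.7668/7.7500 = 0.0989, so P(H) = 0.0989/(1+0.0989) ≈ 0.09.

P(H) = 0.09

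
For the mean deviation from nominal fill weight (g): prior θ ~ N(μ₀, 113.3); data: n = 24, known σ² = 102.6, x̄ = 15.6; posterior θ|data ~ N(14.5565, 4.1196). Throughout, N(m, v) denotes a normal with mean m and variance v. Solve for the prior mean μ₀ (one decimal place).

The posterior mean is a precision-weighted average: μ_n = (τ₀μ₀ + τ_data·x̄)/(τ₀+τ_data), with τ₀=1/σ₀² and τ_data=n/σ².
Here τ₀ = 1/113.3 = 0.008826 and τ_data = 24/102.6 = 0.233918, so τ_n = 0.242744.
Rearranging for μ₀: μ₀ = (μ_n·τ_n − τ_data·x̄)/τ₀ = (14.5565·0.242744 − 0.233918·15.6) / 0.008826 = -0.115618/0.008826 ≈ -13.1.

μ₀ = -13.1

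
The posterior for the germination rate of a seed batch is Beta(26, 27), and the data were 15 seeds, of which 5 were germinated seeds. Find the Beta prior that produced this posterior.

Beta is conjugate to the binomial likelihood: posterior = Beta(α+s, β+f).
So α = 26 − 5 = 21 and β = 27 − 10 = 17.

Beta(21, 17)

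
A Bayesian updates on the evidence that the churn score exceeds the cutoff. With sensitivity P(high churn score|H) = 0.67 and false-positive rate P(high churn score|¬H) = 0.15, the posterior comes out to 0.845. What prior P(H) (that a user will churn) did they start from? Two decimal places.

P(H) = 0.55

In odds form, posterior odds = prior odds × likelihood ratio, so prior odds = posterior odds ÷ LR.
Posterior odds = 0.845/(1−0.845) = 5.4516. LR = 0.67/0.15 = 4.4667.
Prior odds = 5.4516/4.4667 = 1.2205, so P(H) = 1.2205/(1+1.2205) ≈ 0.55.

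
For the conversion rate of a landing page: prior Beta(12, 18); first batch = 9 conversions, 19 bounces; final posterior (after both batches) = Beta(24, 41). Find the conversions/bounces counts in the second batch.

Sequential conjugate updates are equivalent to a single update on the pooled data, so total successes = posterior α − prior α and total failures = posterior β − prior β.
Total across both batches: 24−12=12 conversions, 41−18=23 bounces.
Subtract the first batch: 12−9=3 conversions and 23−19=4 bounces.

3 conversions and 4 bounces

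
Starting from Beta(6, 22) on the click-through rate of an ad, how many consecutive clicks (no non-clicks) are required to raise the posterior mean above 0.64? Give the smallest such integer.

After k clicks and 0 non-clicks the posterior is Beta(6+k, 22), with mean (6+k)/(6+22+k).
Set (6+k)/(28+k) > 0.64 and solve: k > (0.64·28 − 6)/(1 − 0.64) = 33.111.
The smallest integer exceeding 33.111 is 34, and checking k=34: (40)/(62) = 0.6452 > 0.64.

k = 34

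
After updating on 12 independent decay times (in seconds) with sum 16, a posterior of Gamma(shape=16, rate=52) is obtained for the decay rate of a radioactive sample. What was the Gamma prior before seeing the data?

Gamma–exponential conjugacy: posterior shape = α + n, posterior rate = β + Σtᵢ.
So α = 16 − 12 = 4 and β = 52 − 16 = 36.

Gamma(shape=4, rate=36)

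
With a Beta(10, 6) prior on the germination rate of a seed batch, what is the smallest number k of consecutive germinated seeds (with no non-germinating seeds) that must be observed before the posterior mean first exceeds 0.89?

k = 39

After k germinated seeds and 0 non-germinating seeds the posterior is Beta(10+k, 6), with mean (10+k)/(10+6+k).
Set (10+k)/(16+k) > 0.89 and solve: k > (0.89·16 − 10)/(1 − 0.89) = 38.545.
The smallest integer exceeding 38.545 is 39, and checking k=39: (49)/(55) = 0.8909 > 0.89.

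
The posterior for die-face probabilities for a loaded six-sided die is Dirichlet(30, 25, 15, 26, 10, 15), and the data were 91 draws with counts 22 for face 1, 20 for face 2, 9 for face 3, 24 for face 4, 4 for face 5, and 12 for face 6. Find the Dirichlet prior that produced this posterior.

For a Dirichlet(α) prior with multinomial counts c, the posterior is Dirichlet(α + c) componentwise.
Subtract each count from the matching posterior parameter: 30−22=8, 25−20=5, 15−9=6, 26−24=2, 10−4=6, 15−12=3.

Dirichlet(8, 5, 6, 2, 6, 3)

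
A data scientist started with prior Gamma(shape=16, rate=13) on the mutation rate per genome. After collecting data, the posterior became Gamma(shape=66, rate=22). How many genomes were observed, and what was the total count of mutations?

Gamma–Poisson conjugacy: posterior shape = α + Σxᵢ, posterior rate = β + n.
Matching: Σxᵢ = 66 − 16 = 50 and n = 22 − 13 = 9.

n = 9 genomes with total 50 mutations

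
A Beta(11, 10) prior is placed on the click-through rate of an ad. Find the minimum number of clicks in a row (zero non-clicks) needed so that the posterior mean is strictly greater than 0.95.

After k clicks and 0 non-clicks the posterior is Beta(11+k, 10), with mean (11+k)/(11+10+k).
Set (11+k)/(21+k) > 0.95 and solve: k > (0.95·21 − 11)/(1 − 0.95) = 179.000.
The smallest integer exceeding 179.000 is 180.

k = 180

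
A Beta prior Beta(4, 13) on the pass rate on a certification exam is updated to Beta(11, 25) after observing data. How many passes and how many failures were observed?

7 passes and 12 failures

A Beta(a, b) prior with s successes and f failures in binomial data gives a Beta(a+s, b+f) posterior.
So s = 11 − 4 = 7 and f = 25 − 13 = 12.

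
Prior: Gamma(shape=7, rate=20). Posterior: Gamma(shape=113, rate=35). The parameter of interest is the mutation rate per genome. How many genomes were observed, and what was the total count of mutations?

n = 15 genomes with total 106 mutations

Gamma–Poisson conjugacy: posterior shape = α + Σxᵢ, posterior rate = β + n.
Matching: Σxᵢ = 113 − 7 = 106 and n = 35 − 20 = 15.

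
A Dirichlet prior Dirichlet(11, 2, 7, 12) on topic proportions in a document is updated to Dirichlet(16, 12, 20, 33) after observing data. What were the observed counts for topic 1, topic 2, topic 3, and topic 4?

For a Dirichlet(α) prior with multinomial counts c, the posterior is Dirichlet(α + c) componentwise.
Counts are posterior − prior componentwise: 16−11=5, 12−2=10, 20−7=13, 33−12=21.

counts (5, 10, 13, 21)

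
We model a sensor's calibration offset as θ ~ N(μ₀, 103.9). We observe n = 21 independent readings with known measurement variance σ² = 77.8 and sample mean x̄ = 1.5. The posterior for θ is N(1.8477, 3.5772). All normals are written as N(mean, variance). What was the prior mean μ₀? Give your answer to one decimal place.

With known observation variance, the Normal–Normal posterior has precision τ_n = τ₀ + n/σ² and mean μ_n = (τ₀μ₀ + (n/σ²)x̄)/τ_n.
Here τ₀ = 1/103.9 = 0.009625 and τ_data = 21/77.8 = 0.269923, so τ_n = 0.279548.
Rearranging for μ₀: μ₀ = (μ_n·τ_n − τ_data·x̄)/τ₀ = (1.8477·0.279548 − 0.269923·1.5) / 0.009625 = 0.111636/0.009625 ≈ 11.6.

μ₀ = 11.6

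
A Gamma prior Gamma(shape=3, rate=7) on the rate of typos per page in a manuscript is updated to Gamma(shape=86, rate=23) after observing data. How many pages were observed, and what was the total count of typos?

Gamma–Poisson conjugacy: posterior shape = α + Σxᵢ, posterior rate = β + n.
Matching: Σxᵢ = 86 − 3 = 83 and n = 23 − 7 = 16.

n = 16 pages with total 83 typos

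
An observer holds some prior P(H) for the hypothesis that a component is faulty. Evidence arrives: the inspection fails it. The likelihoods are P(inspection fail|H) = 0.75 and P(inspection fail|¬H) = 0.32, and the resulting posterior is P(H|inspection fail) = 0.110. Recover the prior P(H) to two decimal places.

Bayes' rule in odds form gives O(H|E) = O(H)·[P(E|H)/P(E|¬H)], hence O(H) = O(H|E)/LR.
Posterior odds = 0.110/(1−0.110) = 0.1236. LR = 0.75/0.32 = 2.3438.
Prior odds = 0.1236/2.3438 = 0.0527, so P(H) = 0.0527/(1+0.0527) ≈ 0.05.

P(H) = 0.05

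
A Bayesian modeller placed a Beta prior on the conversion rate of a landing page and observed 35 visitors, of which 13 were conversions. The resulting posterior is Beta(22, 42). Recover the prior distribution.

Beta(9, 20)

Under Beta–binomial conjugacy the posterior parameters are (α+s, β+f).
So α = 22 − 13 = 9 and β = 42 − 22 = 20.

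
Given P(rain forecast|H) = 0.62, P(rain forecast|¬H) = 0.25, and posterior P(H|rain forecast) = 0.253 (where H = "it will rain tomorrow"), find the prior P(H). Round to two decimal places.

In odds form, posterior odds = prior odds × likelihood ratio, so prior odds = posterior odds ÷ LR.
Posterior odds = 0.253/(1−0.253) = 0.3387. LR = 0.62/0.25 = 2.4800.
Prior odds = 0.3387/2.4800 = 0.1366, so P(H) = 0.1366/(1+0.1366) ≈ 0.12.

P(H) = 0.12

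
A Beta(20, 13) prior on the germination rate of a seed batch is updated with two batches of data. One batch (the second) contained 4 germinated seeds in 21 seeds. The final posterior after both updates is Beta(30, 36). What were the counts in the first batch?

6 germinated seeds and 6 non-germinating seeds

Sequential conjugate updates are equivalent to a single update on the pooled data, so total successes = posterior α − prior α and total failures = posterior β − prior β.
Total across both batches: 30−20=10 germinated seeds, 36−13=23 non-germinating seeds.
Subtract the second batch: 10−4=6 germinated seeds and 23−17=6 non-germinating seeds.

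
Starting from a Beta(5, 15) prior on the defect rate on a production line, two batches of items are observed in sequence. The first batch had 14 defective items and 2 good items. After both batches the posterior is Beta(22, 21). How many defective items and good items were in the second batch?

3 defective items and 4 good items

Sequential conjugate updates are equivalent to a single update on the pooled data, so total successes = posterior α − prior α and total failures = posterior β − prior β.
Total across both batches: 22−5=17 defective items, 21−15=6 good items.
Subtract the first batch: 17−14=3 defective items and 6−2=4 good items.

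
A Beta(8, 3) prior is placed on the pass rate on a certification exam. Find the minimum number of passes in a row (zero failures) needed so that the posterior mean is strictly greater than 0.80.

k = 5

After k passes and 0 failures the posterior is Beta(8+k, 3), with mean (8+k)/(8+3+k).
Set (8+k)/(11+k) > 0.80 and solve: k > (0.80·11 − 8)/(1 − 0.80) = 4.000.
The smallest integer exceeding 4.000 is 5.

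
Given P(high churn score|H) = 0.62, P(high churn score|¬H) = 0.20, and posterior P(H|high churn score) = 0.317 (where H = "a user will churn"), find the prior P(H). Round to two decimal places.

In odds form, posterior odds = prior odds × likelihood ratio, so prior odds = posterior odds ÷ LR.
Posterior odds = 0.317/(1−0.317) = 0.4641. LR = 0.62/0.20 = 3.1000.
Prior odds = 0.4641/3.1000 = 0.1497, so P(H) = 0.1497/(1+0.1497) ≈ 0.13.

P(H) = 0.13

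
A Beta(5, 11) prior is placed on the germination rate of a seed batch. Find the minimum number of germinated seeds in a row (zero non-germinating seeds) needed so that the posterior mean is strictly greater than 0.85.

k = 58

After k germinated seeds and 0 non-germinating seeds the posterior is Beta(5+k, 11), with mean (5+k)/(5+11+k).
Set (5+k)/(16+k) > 0.85 and solve: k > (0.85·16 − 5)/(1 − 0.85) = 57.333.
The smallest integer exceeding 57.333 is 58, and checking k=58: (63)/(74) = 0.8514 > 0.85.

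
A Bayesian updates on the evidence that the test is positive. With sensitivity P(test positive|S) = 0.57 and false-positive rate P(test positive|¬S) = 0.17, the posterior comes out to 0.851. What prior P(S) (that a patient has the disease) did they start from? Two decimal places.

Bayes' rule in odds form gives O(S|E) = O(S)·[P(E|S)/P(E|¬S)], hence O(S) = O(S|E)/LR.
Posterior odds = 0.851/(1−0.851) = 5.7114. LR = 0.57/0.17 = 3.3529.
Prior odds = 5.7114/3.3529 = 1.7034, so P(S) = 1.7034/(1+1.7034) ≈ 0.63.

P(S) = 0.63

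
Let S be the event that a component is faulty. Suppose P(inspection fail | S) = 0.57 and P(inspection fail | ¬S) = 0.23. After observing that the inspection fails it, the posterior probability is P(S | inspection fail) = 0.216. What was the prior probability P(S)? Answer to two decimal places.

P(S) = 0.10

In odds form, posterior odds = prior odds × likelihood ratio, so prior odds = posterior odds ÷ LR.
Posterior odds = 0.216/(1−0.216) = 0.2755. LR = 0.57/0.23 = 2.4783.
Prior odds = 0.2755/2.4783 = 0.1112, so P(S) = 0.1112/(1+0.1112) ≈ 0.10.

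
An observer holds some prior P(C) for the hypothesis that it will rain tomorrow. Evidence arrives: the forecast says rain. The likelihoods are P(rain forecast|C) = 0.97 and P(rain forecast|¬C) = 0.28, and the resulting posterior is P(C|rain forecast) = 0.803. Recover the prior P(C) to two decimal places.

P(C) = 0.54

Bayes' rule in odds form gives O(C|E) = O(C)·[P(E|C)/P(E|¬C)], hence O(C) = O(C|E)/LR.
Posterior odds = 0.803/(1−0.803) = 4.0761. LR = 0.97/0.28 = 3.4643.
Prior odds = 4.0761/3.4643 = 1.1766, so P(C) = 1.1766/(1+1.1766) ≈ 0.54.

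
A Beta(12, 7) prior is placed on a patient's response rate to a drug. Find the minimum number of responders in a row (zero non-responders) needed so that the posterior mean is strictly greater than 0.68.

After k responders and 0 non-responders the posterior is Beta(12+k, 7), with mean (12+k)/(12+7+k).
Set (12+k)/(19+k) > 0.68 and solve: k > (0.68·19 − 12)/(1 − 0.68) = 2.875.
The smallest integer exceeding 2.875 is 3, and checking k=3: (15)/(22) = 0.6818 > 0.68.

k = 3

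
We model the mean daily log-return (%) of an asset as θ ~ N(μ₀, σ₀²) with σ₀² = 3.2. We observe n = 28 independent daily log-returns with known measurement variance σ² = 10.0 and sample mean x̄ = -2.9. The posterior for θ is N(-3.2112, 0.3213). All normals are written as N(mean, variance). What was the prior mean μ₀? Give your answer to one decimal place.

The posterior mean is a precision-weighted average: μ_n = (τ₀μ₀ + τ_data·x̄)/(τ₀+τ_data), with τ₀=1/σ₀² and τ_data=n/σ².
Here τ₀ = 1/3.2 = 0.312500 and τ_data = 28/10.0 = 2.800000, so τ_n = 3.112500.
Rearranging for μ₀: μ₀ = (μ_n·τ_n − τ_data·x̄)/τ₀ = (-3.2112·3.112500 − 2.800000·-2.9) / 0.312500 = -1.874860/0.312500 ≈ -6.0.

μ₀ = -6.0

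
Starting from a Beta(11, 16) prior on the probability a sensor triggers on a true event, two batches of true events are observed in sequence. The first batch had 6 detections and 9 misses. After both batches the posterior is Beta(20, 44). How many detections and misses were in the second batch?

Because Beta–binomial updating is additive in the counts, the combined data contributed (α_post−α_prior, β_post−β_prior) successes and failures.
Total across both batches: 20−11=9 detections, 44−16=28 misses.
Subtract the first batch: 9−6=3 detections and 28−9=19 misses.

3 detections and 19 misses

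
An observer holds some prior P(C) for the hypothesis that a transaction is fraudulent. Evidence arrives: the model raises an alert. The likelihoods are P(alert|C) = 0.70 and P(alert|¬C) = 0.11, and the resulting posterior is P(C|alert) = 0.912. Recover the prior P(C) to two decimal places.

P(C) = 0.62

Bayes' rule in odds form gives O(C|E) = O(C)·[P(E|C)/P(E|¬C)], hence O(C) = O(C|E)/LR.
Posterior odds = 0.912/(1−0.912) = 10.3636. LR = 0.70/0.11 = 6.3636.
Prior odds = 10.3636/6.3636 = 1.6286, so P(C) = 1.6286/(1+1.6286) ≈ 0.62.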